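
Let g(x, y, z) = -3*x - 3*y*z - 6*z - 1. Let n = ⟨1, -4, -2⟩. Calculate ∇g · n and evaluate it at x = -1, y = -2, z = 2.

21

∂g/∂x = -3
∂g/∂y = -3*z
∂g/∂z = -3*y - 6
∇g at (-1, -2, 2) = (-3, -6, 0)
∇g · n = (-3)(1) + (-6)(-4) + (0)(-2) = 21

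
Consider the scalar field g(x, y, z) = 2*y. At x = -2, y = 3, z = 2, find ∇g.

∂g/∂x = 0
∂g/∂y = 2
∂g/∂z = 0
∇g = (0, 2, 0)
At (-2, 3, 2): (0, 2, 0).

(0, 2, 0)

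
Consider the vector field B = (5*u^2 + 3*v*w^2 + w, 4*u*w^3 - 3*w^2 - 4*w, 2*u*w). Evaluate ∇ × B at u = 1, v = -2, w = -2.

(∇×B)₁ = ∂B₃/∂v − ∂B₂/∂w = -12*u*w^2 + 6*w + 4
(∇×B)₂ = ∂B₁/∂w − ∂B₃/∂u = 6*v*w - 2*w + 1
(∇×B)₃ = ∂B₂/∂u − ∂B₁/∂v = 4*w^3 - 3*w^2
∇×B = (-12*u*w^2 + 6*w + 4, 6*v*w - 2*w + 1, 4*w^3 - 3*w^2)
At (1, -2, -2): (-56, 29, -44).

(-56, 29, -44)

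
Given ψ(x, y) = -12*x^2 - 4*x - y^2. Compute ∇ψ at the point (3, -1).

(-76, 2)

∂ψ/∂x = -24*x - 4
∂ψ/∂y = -2*y
∇ψ = (-24*x - 4, -2*y)
At (3, -1): (-76, 2).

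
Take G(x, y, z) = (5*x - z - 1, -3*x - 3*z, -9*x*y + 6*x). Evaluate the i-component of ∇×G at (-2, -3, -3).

21

(∇×G)_1 = ∂G₃/∂y − ∂G₂/∂z
= -9*x − (-3)
= -9*x + 3
At (-2, -3, -3): 21.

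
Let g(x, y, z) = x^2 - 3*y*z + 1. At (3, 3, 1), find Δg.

∂²g/∂x² = 2
∂²g/∂y² = 0
∂²g/∂z² = 0
∇²g = 2
At (3, 3, 1): 2.

2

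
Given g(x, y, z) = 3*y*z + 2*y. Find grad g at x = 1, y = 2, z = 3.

∂g/∂x = 0
∂g/∂y = 3*z + 2
∂g/∂z = 3*y
∇g = (0, 3*z + 2, 3*y)
At (1, 2, 3): (0, 11, 6).

(0, 11, 6)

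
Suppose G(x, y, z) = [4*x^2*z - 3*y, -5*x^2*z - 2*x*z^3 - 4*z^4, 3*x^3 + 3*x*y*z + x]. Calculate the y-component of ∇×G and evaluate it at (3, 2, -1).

(∇×G)_2 = ∂G₁/∂z − ∂G₃/∂x
= 4*x^2 − (9*x^2 + 3*y*z + 1)
= -5*x^2 - 3*y*z - 1
At (3, 2, -1): -40.

-40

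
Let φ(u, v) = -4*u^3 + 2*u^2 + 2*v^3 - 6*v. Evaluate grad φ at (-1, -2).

∂φ/∂u = -12*u^2 + 4*u
∂φ/∂v = 6*v^2 - 6
∇φ = (-12*u^2 + 4*u, 6*v^2 - 6)
At (-1, -2): (-16, 18).

(-16, 18)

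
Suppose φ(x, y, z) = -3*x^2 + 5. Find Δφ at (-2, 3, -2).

-6

∂²φ/∂x² = -6
∂²φ/∂y² = 0
∂²φ/∂z² = 0
∇²φ = -6
At (-2, 3, -2): -6.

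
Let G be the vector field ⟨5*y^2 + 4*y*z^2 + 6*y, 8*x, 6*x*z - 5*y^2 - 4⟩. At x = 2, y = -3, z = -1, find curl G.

(30, 30, 28)

(∇×G)₁ = ∂G₃/∂y − ∂G₂/∂z = -10*y
(∇×G)₂ = ∂G₁/∂z − ∂G₃/∂x = 8*y*z - 6*z
(∇×G)₃ = ∂G₂/∂x − ∂G₁/∂y = -10*y - 4*z^2 + 2
∇×G = (-10*y, 8*y*z - 6*z, -10*y - 4*z^2 + 2)
At (2, -3, -1): (30, 30, 28).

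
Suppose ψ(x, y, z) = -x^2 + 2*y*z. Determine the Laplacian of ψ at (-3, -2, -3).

∂²ψ/∂x² = -2
∂²ψ/∂y² = 0
∂²ψ/∂z² = 0
∇²ψ = -2
At (-3, -2, -3): -2.

-2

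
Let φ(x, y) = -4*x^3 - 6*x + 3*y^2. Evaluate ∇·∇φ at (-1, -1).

30

∂²φ/∂x² = -24*x
∂²φ/∂y² = 6
∇²φ = -24*x + 6
At (-1, -1): 30.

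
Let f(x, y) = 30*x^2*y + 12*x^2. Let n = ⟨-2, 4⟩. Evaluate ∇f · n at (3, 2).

∂f/∂x = 60*x*y + 24*x
∂f/∂y = 30*x^2
∇f at (3, 2) = (432, 270)
∇f · n = (432)(-2) + (270)(4) = 216

216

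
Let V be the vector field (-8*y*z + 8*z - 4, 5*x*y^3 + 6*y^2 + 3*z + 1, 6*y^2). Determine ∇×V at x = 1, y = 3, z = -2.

(33, -16, 119)

(∇×V)₁ = ∂V₃/∂y − ∂V₂/∂z = 12*y - 3
(∇×V)₂ = ∂V₁/∂z − ∂V₃/∂x = -8*y + 8
(∇×V)₃ = ∂V₂/∂x − ∂V₁/∂y = 5*y^3 + 8*z
∇×V = (12*y - 3, -8*y + 8, 5*y^3 + 8*z)
At (1, 3, -2): (33, -16, 119).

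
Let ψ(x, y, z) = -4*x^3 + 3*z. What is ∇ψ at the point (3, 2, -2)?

∂ψ/∂x = -12*x^2
∂ψ/∂y = 0
∂ψ/∂z = 3
∇ψ = (-12*x^2, 0, 3)
At (3, 2, -2): (-108, 0, 3).

(-108, 0, 3)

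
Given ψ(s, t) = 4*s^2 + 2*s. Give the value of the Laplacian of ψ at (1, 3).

8

∂²ψ/∂s² = 8
∂²ψ/∂t² = 0
∇²ψ = 8
At (1, 3): 8.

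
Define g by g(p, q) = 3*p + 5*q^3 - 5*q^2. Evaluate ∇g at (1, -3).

∂g/∂p = 3
∂g/∂q = 15*q^2 - 10*q
∇g = (3, 15*q^2 - 10*q)
At (1, -3): (3, 165).

(3, 165)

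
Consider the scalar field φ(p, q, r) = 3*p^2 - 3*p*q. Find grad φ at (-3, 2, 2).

∂φ/∂p = 6*p - 3*q
∂φ/∂q = -3*p
∂φ/∂r = 0
∇φ = (6*p - 3*q, -3*p, 0)
At (-3, 2, 2): (-24, 9, 0).

(-24, 9, 0)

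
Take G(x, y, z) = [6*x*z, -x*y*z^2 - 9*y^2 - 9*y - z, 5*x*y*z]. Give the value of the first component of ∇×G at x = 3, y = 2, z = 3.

(∇×G)_1 = ∂G₃/∂y − ∂G₂/∂z
= 5*x*z − (-2*x*y*z - 1)
= 2*x*y*z + 5*x*z + 1
At (3, 2, 3): 82.

82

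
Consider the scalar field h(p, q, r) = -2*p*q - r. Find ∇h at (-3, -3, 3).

(6, 6, -1)

∂h/∂p = -2*q
∂h/∂q = -2*p
∂h/∂r = -1
∇h = (-2*q, -2*p, -1)
At (-3, -3, 3): (6, 6, -1).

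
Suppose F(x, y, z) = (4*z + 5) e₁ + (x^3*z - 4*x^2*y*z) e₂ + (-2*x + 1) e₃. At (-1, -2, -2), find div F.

∂F₁/∂x = 0
∂F₂/∂y = -4*x^2*z
∂F₃/∂z = 0
∇·F = -4*x^2*z
At (-1, -2, -2): 8.

8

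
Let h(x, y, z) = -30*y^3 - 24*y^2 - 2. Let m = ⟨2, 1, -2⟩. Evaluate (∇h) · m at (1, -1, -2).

-42

∂h/∂x = 0
∂h/∂y = -90*y^2 - 48*y
∂h/∂z = 0
∇h at (1, -1, -2) = (0, -42, 0)
∇h · m = (0)(2) + (-42)(1) + (0)(-2) = -42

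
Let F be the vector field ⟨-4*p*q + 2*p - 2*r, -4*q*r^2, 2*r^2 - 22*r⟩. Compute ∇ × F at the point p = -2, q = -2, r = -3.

(48, -2, -8)

(∇×F)₁ = ∂F₃/∂q − ∂F₂/∂r = 8*q*r
(∇×F)₂ = ∂F₁/∂r − ∂F₃/∂p = -2
(∇×F)₃ = ∂F₂/∂p − ∂F₁/∂q = 4*p
∇×F = (8*q*r, -2, 4*p)
At (-2, -2, -3): (48, -2, -8).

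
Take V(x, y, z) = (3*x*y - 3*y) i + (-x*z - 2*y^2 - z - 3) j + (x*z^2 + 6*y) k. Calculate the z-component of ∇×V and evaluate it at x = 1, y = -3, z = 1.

(∇×V)_3 = ∂V₂/∂x − ∂V₁/∂y
= -z − (3*x - 3)
= -3*x - z + 3
At (1, -3, 1): -1.

-1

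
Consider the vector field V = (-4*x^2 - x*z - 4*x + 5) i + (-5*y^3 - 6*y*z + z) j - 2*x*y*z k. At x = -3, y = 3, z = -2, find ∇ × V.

(5, -9, 0)

(∇×V)₁ = ∂V₃/∂y − ∂V₂/∂z = -2*x*z + 6*y - 1
(∇×V)₂ = ∂V₁/∂z − ∂V₃/∂x = -x + 2*y*z
(∇×V)₃ = ∂V₂/∂x − ∂V₁/∂y = 0
∇×V = (-2*x*z + 6*y - 1, -x + 2*y*z, 0)
At (-3, 3, -2): (5, -9, 0).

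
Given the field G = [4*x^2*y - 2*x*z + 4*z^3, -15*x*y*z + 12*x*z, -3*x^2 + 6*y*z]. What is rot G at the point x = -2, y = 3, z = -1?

(-72, 4, 17)

(∇×G)₁ = ∂G₃/∂y − ∂G₂/∂z = 15*x*y - 12*x + 6*z
(∇×G)₂ = ∂G₁/∂z − ∂G₃/∂x = 4*x + 12*z^2
(∇×G)₃ = ∂G₂/∂x − ∂G₁/∂y = -4*x^2 - 15*y*z + 12*z
∇×G = (15*x*y - 12*x + 6*z, 4*x + 12*z^2, -4*x^2 - 15*y*z + 12*z)
At (-2, 3, -1): (-72, 4, 17).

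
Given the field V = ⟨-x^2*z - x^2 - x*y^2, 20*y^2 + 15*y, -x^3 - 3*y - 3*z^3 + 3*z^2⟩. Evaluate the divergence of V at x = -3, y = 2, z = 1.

∂V₁/∂x = -2*x*z - 2*x - y^2
∂V₂/∂y = 40*y + 15
∂V₃/∂z = -9*z^2 + 6*z
∇·V = -2*x*z - 2*x - y^2 + 40*y - 9*z^2 + 6*z + 15
At (-3, 2, 1): 100.

100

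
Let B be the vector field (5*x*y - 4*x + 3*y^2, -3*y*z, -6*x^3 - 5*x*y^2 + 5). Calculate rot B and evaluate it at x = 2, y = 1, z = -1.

(-17, 77, -16)

(∇×B)₁ = ∂B₃/∂y − ∂B₂/∂z = -10*x*y + 3*y
(∇×B)₂ = ∂B₁/∂z − ∂B₃/∂x = 18*x^2 + 5*y^2
(∇×B)₃ = ∂B₂/∂x − ∂B₁/∂y = -5*x - 6*y
∇×B = (-10*x*y + 3*y, 18*x^2 + 5*y^2, -5*x - 6*y)
At (2, 1, -1): (-17, 77, -16).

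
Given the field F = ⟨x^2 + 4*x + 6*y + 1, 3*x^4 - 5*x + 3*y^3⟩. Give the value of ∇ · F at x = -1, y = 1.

11

∂F₁/∂x = 2*x + 4
∂F₂/∂y = 9*y^2
∇·F = 2*x + 9*y^2 + 4
At (-1, 1): 11.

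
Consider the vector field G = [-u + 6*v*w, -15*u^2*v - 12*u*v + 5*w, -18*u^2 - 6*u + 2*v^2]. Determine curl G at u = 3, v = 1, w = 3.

(-1, 120, -120)

(∇×G)₁ = ∂G₃/∂v − ∂G₂/∂w = 4*v - 5
(∇×G)₂ = ∂G₁/∂w − ∂G₃/∂u = 36*u + 6*v + 6
(∇×G)₃ = ∂G₂/∂u − ∂G₁/∂v = -30*u*v - 12*v - 6*w
∇×G = (4*v - 5, 36*u + 6*v + 6, -30*u*v - 12*v - 6*w)
At (3, 1, 3): (-1, 120, -120).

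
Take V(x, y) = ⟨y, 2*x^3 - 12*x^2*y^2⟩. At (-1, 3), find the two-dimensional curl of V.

221

∂V₂/∂x = 6*x^2 - 24*x*y^2
∂V₁/∂y = 1
Scalar curl = 6*x^2 - 24*x*y^2 - 1
At (-1, 3): 221.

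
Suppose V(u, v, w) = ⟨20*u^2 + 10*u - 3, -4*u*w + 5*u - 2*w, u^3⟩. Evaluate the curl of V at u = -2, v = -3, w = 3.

(-6, -12, -7)

(∇×V)₁ = ∂V₃/∂v − ∂V₂/∂w = 4*u + 2
(∇×V)₂ = ∂V₁/∂w − ∂V₃/∂u = -3*u^2
(∇×V)₃ = ∂V₂/∂u − ∂V₁/∂v = -4*w + 5
∇×V = (4*u + 2, -3*u^2, -4*w + 5)
At (-2, -3, 3): (-6, -12, -7).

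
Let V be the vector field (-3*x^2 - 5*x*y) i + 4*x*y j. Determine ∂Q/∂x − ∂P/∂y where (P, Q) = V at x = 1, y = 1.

∂V₂/∂x = 4*y
∂V₁/∂y = -5*x
Scalar curl = 5*x + 4*y
At (1, 1): 9.

9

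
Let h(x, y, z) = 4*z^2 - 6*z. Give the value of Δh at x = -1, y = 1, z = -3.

8

∂²h/∂x² = 0
∂²h/∂y² = 0
∂²h/∂z² = 8
∇²h = 8
At (-1, 1, -3): 8.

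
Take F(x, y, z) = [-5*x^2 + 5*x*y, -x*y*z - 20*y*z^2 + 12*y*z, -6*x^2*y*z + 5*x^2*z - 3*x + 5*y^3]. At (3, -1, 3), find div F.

-89

∂F₁/∂x = -10*x + 5*y
∂F₂/∂y = -x*z - 20*z^2 + 12*z
∂F₃/∂z = -6*x^2*y + 5*x^2
∇·F = -6*x^2*y + 5*x^2 - x*z - 10*x + 5*y - 20*z^2 + 12*z
At (3, -1, 3): -89.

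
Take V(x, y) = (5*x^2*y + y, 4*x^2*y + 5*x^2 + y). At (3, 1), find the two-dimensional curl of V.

∂V₂/∂x = 8*x*y + 10*x
∂V₁/∂y = 5*x^2 + 1
Scalar curl = -5*x^2 + 8*x*y + 10*x - 1
At (3, 1): 8.

8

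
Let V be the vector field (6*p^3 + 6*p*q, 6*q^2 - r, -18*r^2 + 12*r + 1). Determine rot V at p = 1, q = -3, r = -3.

(1, 0, -6)

(∇×V)₁ = ∂V₃/∂q − ∂V₂/∂r = 1
(∇×V)₂ = ∂V₁/∂r − ∂V₃/∂p = 0
(∇×V)₃ = ∂V₂/∂p − ∂V₁/∂q = -6*p
∇×V = (1, 0, -6*p)
At (1, -3, -3): (1, 0, -6).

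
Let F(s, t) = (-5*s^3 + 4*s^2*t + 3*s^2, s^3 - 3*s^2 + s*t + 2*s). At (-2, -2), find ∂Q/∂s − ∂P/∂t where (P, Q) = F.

8

∂F₂/∂s = 3*s^2 - 6*s + t + 2
∂F₁/∂t = 4*s^2
Scalar curl = -s^2 - 6*s + t + 2
At (-2, -2): 8.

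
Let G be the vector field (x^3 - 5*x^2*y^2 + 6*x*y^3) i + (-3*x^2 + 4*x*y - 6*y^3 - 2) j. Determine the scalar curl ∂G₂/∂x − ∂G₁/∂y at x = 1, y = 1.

-10

∂G₂/∂x = -6*x + 4*y
∂G₁/∂y = -10*x^2*y + 18*x*y^2
Scalar curl = 10*x^2*y - 18*x*y^2 - 6*x + 4*y
At (1, 1): -10.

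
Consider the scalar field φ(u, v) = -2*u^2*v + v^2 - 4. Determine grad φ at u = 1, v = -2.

(8, -6)

∂φ/∂u = -4*u*v
∂φ/∂v = -2*u^2 + 2*v
∇φ = (-4*u*v, -2*u^2 + 2*v)
At (1, -2): (8, -6).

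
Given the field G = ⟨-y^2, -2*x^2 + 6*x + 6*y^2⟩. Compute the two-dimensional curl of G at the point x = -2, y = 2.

18

∂G₂/∂x = -4*x + 6
∂G₁/∂y = -2*y
Scalar curl = -4*x + 2*y + 6
At (-2, 2): 18.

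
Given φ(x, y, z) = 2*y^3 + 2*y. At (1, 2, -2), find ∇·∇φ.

∂²φ/∂x² = 0
∂²φ/∂y² = 12*y
∂²φ/∂z² = 0
∇²φ = 12*y
At (1, 2, -2): 24.

24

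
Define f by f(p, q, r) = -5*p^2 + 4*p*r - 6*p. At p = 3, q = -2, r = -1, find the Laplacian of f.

-10

∂²f/∂p² = -10
∂²f/∂q² = 0
∂²f/∂r² = 0
∇²f = -10
At (3, -2, -1): -10.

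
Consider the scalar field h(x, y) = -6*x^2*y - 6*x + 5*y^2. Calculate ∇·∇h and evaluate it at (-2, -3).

46

∂²h/∂x² = -12*y
∂²h/∂y² = 10
∇²h = -12*y + 10
At (-2, -3): 46.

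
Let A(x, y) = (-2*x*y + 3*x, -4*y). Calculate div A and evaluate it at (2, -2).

3

∂A₁/∂x = -2*y + 3
∂A₂/∂y = -4
∇·A = -2*y - 1
At (2, -2): 3.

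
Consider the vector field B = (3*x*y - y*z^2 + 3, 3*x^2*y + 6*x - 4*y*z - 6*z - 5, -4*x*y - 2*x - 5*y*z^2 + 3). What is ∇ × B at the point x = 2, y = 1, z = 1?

(-3, 4, 13)

(∇×B)₁ = ∂B₃/∂y − ∂B₂/∂z = -4*x + 4*y - 5*z^2 + 6
(∇×B)₂ = ∂B₁/∂z − ∂B₃/∂x = -2*y*z + 4*y + 2
(∇×B)₃ = ∂B₂/∂x − ∂B₁/∂y = 6*x*y - 3*x + z^2 + 6
∇×B = (-4*x + 4*y - 5*z^2 + 6, -2*y*z + 4*y + 2, 6*x*y - 3*x + z^2 + 6)
At (2, 1, 1): (-3, 4, 13).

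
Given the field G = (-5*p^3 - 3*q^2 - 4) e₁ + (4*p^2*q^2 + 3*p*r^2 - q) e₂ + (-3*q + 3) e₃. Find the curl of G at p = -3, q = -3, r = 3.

(51, 0, -207)

(∇×G)₁ = ∂G₃/∂q − ∂G₂/∂r = -6*p*r - 3
(∇×G)₂ = ∂G₁/∂r − ∂G₃/∂p = 0
(∇×G)₃ = ∂G₂/∂p − ∂G₁/∂q = 8*p*q^2 + 6*q + 3*r^2
∇×G = (-6*p*r - 3, 0, 8*p*q^2 + 6*q + 3*r^2)
At (-3, -3, 3): (51, 0, -207).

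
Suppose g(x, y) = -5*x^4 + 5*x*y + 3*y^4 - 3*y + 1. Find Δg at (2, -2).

-96

∂²g/∂x² = -60*x^2
∂²g/∂y² = 36*y^2
∇²g = -60*x^2 + 36*y^2
At (2, -2): -96.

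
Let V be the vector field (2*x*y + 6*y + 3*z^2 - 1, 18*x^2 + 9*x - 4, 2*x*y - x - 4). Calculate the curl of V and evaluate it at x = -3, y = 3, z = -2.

(∇×V)₁ = ∂V₃/∂y − ∂V₂/∂z = 2*x
(∇×V)₂ = ∂V₁/∂z − ∂V₃/∂x = -2*y + 6*z + 1
(∇×V)₃ = ∂V₂/∂x − ∂V₁/∂y = 34*x + 3
∇×V = (2*x, -2*y + 6*z + 1, 34*x + 3)
At (-3, 3, -2): (-6, -17, -99).

(-6, -17, -99)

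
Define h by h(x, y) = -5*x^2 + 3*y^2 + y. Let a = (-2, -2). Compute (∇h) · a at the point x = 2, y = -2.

62

∂h/∂x = -10*x
∂h/∂y = 6*y + 1
∇h at (2, -2) = (-20, -11)
∇h · a = (-20)(-2) + (-11)(-2) = 62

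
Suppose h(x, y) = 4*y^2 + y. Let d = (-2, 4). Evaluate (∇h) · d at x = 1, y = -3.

∂h/∂x = 0
∂h/∂y = 8*y + 1
∇h at (1, -3) = (0, -23)
∇h · d = (0)(-2) + (-23)(4) = -92

-92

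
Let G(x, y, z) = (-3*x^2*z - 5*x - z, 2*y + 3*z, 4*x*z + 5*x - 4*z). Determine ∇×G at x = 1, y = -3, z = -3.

(∇×G)₁ = ∂G₃/∂y − ∂G₂/∂z = -3
(∇×G)₂ = ∂G₁/∂z − ∂G₃/∂x = -3*x^2 - 4*z - 6
(∇×G)₃ = ∂G₂/∂x − ∂G₁/∂y = 0
∇×G = (-3, -3*x^2 - 4*z - 6, 0)
At (1, -3, -3): (-3, 3, 0).

(-3, 3, 0)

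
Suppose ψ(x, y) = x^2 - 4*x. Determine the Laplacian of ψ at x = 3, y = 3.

∂²ψ/∂x² = 2
∂²ψ/∂y² = 0
∇²ψ = 2
At (3, 3): 2.

2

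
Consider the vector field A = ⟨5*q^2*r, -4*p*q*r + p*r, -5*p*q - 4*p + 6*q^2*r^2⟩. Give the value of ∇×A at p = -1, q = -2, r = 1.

(∇×A)₁ = ∂A₃/∂q − ∂A₂/∂r = 4*p*q - 6*p + 12*q*r^2
(∇×A)₂ = ∂A₁/∂r − ∂A₃/∂p = 5*q^2 + 5*q + 4
(∇×A)₃ = ∂A₂/∂p − ∂A₁/∂q = -14*q*r + r
∇×A = (4*p*q - 6*p + 12*q*r^2, 5*q^2 + 5*q + 4, -14*q*r + r)
At (-1, -2, 1): (-10, 14, 29).

(-10, 14, 29)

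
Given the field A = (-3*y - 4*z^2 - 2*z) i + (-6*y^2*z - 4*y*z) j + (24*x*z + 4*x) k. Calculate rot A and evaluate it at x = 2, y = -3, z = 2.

(∇×A)₁ = ∂A₃/∂y − ∂A₂/∂z = 6*y^2 + 4*y
(∇×A)₂ = ∂A₁/∂z − ∂A₃/∂x = -32*z - 6
(∇×A)₃ = ∂A₂/∂x − ∂A₁/∂y = 3
∇×A = (6*y^2 + 4*y, -32*z - 6, 3)
At (2, -3, 2): (42, -70, 3).

(42, -70, 3)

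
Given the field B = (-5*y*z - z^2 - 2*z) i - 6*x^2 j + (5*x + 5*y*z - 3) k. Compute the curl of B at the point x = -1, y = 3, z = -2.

(∇×B)₁ = ∂B₃/∂y − ∂B₂/∂z = 5*z
(∇×B)₂ = ∂B₁/∂z − ∂B₃/∂x = -5*y - 2*z - 7
(∇×B)₃ = ∂B₂/∂x − ∂B₁/∂y = -12*x + 5*z
∇×B = (5*z, -5*y - 2*z - 7, -12*x + 5*z)
At (-1, 3, -2): (-10, -18, 2).

(-10, -18, 2)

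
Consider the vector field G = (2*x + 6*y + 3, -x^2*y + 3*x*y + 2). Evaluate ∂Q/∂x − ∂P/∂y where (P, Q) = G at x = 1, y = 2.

∂G₂/∂x = -2*x*y + 3*y
∂G₁/∂y = 6
Scalar curl = -2*x*y + 3*y - 6
At (1, 2): -4.

-4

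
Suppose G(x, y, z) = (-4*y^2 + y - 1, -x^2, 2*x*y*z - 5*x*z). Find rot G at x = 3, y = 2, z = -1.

(-6, -1, 9)

(∇×G)₁ = ∂G₃/∂y − ∂G₂/∂z = 2*x*z
(∇×G)₂ = ∂G₁/∂z − ∂G₃/∂x = -2*y*z + 5*z
(∇×G)₃ = ∂G₂/∂x − ∂G₁/∂y = -2*x + 8*y - 1
∇×G = (2*x*z, -2*y*z + 5*z, -2*x + 8*y - 1)
At (3, 2, -1): (-6, -1, 9).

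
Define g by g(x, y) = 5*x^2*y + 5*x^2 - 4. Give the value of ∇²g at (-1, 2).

∂²g/∂x² = 10*(y + 1)
∂²g/∂y² = 0
∇²g = 10*y + 10
At (-1, 2): 30.

30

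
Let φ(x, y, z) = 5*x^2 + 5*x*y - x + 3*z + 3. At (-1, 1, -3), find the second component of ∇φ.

(∇φ)_2 = ∂φ/∂y = 5*x
At (-1, 1, -3): -5.

-5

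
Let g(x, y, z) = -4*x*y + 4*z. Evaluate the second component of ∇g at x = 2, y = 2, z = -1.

(∇g)_2 = ∂g/∂y = -4*x
At (2, 2, -1): -8.

-8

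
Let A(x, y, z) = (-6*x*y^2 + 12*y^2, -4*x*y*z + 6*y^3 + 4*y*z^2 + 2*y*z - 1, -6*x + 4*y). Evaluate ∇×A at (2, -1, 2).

(14, 6, 8)

(∇×A)₁ = ∂A₃/∂y − ∂A₂/∂z = 4*x*y - 8*y*z - 2*y + 4
(∇×A)₂ = ∂A₁/∂z − ∂A₃/∂x = 6
(∇×A)₃ = ∂A₂/∂x − ∂A₁/∂y = 12*x*y - 4*y*z - 24*y
∇×A = (4*x*y - 8*y*z - 2*y + 4, 6, 12*x*y - 4*y*z - 24*y)
At (2, -1, 2): (14, 6, 8).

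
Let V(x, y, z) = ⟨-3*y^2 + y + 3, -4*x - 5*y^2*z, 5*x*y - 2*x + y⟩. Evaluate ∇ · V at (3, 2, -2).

40

∂V₁/∂x = 0
∂V₂/∂y = -10*y*z
∂V₃/∂z = 0
∇·V = -10*y*z
At (3, 2, -2): 40.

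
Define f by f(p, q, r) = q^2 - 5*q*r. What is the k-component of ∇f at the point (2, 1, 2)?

(∇f)_3 = ∂f/∂r = -5*q
At (2, 1, 2): -5.

-5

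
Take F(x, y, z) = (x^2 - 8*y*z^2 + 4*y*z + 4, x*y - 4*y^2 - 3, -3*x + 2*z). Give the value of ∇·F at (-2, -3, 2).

20

∂F₁/∂x = 2*x
∂F₂/∂y = x - 8*y
∂F₃/∂z = 2
∇·F = 3*x - 8*y + 2
At (-2, -3, 2): 20.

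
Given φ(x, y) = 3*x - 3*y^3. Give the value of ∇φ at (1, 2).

(3, -36)

∂φ/∂x = 3
∂φ/∂y = -9*y^2
∇φ = (3, -9*y^2)
At (1, 2): (3, -36).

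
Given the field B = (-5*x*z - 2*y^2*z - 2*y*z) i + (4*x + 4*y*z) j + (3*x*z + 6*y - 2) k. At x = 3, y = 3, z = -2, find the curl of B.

(-6, -33, -24)

(∇×B)₁ = ∂B₃/∂y − ∂B₂/∂z = -4*y + 6
(∇×B)₂ = ∂B₁/∂z − ∂B₃/∂x = -5*x - 2*y^2 - 2*y - 3*z
(∇×B)₃ = ∂B₂/∂x − ∂B₁/∂y = 4*y*z + 2*z + 4
∇×B = (-4*y + 6, -5*x - 2*y^2 - 2*y - 3*z, 4*y*z + 2*z + 4)
At (3, 3, -2): (-6, -33, -24).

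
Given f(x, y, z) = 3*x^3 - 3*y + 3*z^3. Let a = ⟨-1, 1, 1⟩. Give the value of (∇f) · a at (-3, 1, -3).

∂f/∂x = 9*x^2
∂f/∂y = -3
∂f/∂z = 9*z^2
∇f at (-3, 1, -3) = (81, -3, 81)
∇f · a = (81)(-1) + (-3)(1) + (81)(1) = -3

-3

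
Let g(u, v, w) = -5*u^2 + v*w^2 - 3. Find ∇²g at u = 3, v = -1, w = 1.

-12

∂²g/∂u² = -10
∂²g/∂v² = 0
∂²g/∂w² = 2*v
∇²g = 2*v - 10
At (3, -1, 1): -12.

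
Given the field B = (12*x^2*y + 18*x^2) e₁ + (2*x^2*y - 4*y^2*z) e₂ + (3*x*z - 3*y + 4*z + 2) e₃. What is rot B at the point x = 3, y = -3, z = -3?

(∇×B)₁ = ∂B₃/∂y − ∂B₂/∂z = 4*y^2 - 3
(∇×B)₂ = ∂B₁/∂z − ∂B₃/∂x = -3*z
(∇×B)₃ = ∂B₂/∂x − ∂B₁/∂y = -12*x^2 + 4*x*y
∇×B = (4*y^2 - 3, -3*z, -12*x^2 + 4*x*y)
At (3, -3, -3): (33, 9, -144).

(33, 9, -144)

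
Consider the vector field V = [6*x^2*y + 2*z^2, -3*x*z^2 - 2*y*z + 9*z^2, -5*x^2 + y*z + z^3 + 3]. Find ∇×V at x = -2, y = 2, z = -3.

(∇×V)₁ = ∂V₃/∂y − ∂V₂/∂z = 6*x*z + 2*y - 17*z
(∇×V)₂ = ∂V₁/∂z − ∂V₃/∂x = 10*x + 4*z
(∇×V)₃ = ∂V₂/∂x − ∂V₁/∂y = -6*x^2 - 3*z^2
∇×V = (6*x*z + 2*y - 17*z, 10*x + 4*z, -6*x^2 - 3*z^2)
At (-2, 2, -3): (91, -32, -51).

(91, -32, -51)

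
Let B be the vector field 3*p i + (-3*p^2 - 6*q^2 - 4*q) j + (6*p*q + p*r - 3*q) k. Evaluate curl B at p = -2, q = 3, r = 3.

(∇×B)₁ = ∂B₃/∂q − ∂B₂/∂r = 6*p - 3
(∇×B)₂ = ∂B₁/∂r − ∂B₃/∂p = -6*q - r
(∇×B)₃ = ∂B₂/∂p − ∂B₁/∂q = -6*p
∇×B = (6*p - 3, -6*q - r, -6*p)
At (-2, 3, 3): (-15, -21, 12).

(-15, -21, 12)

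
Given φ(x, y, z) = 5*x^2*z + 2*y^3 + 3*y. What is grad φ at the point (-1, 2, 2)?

(-20, 27, 5)

∂φ/∂x = 10*x*z
∂φ/∂y = 6*y^2 + 3
∂φ/∂z = 5*x^2
∇φ = (10*x*z, 6*y^2 + 3, 5*x^2)
At (-1, 2, 2): (-20, 27, 5).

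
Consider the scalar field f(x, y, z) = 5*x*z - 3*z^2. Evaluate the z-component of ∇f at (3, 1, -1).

(∇f)_3 = ∂f/∂z = 5*x - 6*z
At (3, 1, -1): 21.

21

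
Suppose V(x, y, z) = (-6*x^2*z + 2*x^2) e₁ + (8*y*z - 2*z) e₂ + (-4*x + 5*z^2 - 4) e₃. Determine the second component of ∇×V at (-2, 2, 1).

(∇×V)_2 = ∂V₁/∂z − ∂V₃/∂x
= -6*x^2 − (-4)
= -6*x^2 + 4
At (-2, 2, 1): -20.

-20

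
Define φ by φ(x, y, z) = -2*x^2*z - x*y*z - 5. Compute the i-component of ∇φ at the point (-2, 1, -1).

-7

(∇φ)_1 = ∂φ/∂x = -4*x*z - y*z
At (-2, 1, -1): -7.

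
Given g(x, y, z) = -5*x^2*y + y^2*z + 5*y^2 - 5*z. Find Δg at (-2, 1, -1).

-2

∂²g/∂x² = -10*y
∂²g/∂y² = 2*(z + 5)
∂²g/∂z² = 0
∇²g = -10*y + 2*z + 10
At (-2, 1, -1): -2.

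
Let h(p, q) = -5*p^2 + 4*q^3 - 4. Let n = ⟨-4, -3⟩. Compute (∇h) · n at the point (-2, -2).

-224

∂h/∂p = -10*p
∂h/∂q = 12*q^2
∇h at (-2, -2) = (20, 48)
∇h · n = (20)(-4) + (48)(-3) = -224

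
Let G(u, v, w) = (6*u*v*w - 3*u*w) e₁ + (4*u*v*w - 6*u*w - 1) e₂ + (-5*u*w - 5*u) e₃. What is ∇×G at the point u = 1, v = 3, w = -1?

(∇×G)₁ = ∂G₃/∂v − ∂G₂/∂w = -4*u*v + 6*u
(∇×G)₂ = ∂G₁/∂w − ∂G₃/∂u = 6*u*v - 3*u + 5*w + 5
(∇×G)₃ = ∂G₂/∂u − ∂G₁/∂v = -6*u*w + 4*v*w - 6*w
∇×G = (-4*u*v + 6*u, 6*u*v - 3*u + 5*w + 5, -6*u*w + 4*v*w - 6*w)
At (1, 3, -1): (-6, 15, 0).

(-6, 15, 0)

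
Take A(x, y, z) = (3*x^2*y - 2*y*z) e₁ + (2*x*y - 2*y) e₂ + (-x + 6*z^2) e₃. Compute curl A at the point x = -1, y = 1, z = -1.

(∇×A)₁ = ∂A₃/∂y − ∂A₂/∂z = 0
(∇×A)₂ = ∂A₁/∂z − ∂A₃/∂x = -2*y + 1
(∇×A)₃ = ∂A₂/∂x − ∂A₁/∂y = -3*x^2 + 2*y + 2*z
∇×A = (0, -2*y + 1, -3*x^2 + 2*y + 2*z)
At (-1, 1, -1): (0, -1, -3).

(0, -1, -3)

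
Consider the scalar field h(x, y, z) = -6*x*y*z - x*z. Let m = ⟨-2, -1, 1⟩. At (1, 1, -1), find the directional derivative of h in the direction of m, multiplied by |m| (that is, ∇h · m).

-27

∂h/∂x = -6*y*z - z
∂h/∂y = -6*x*z
∂h/∂z = -6*x*y - x
∇h at (1, 1, -1) = (7, 6, -7)
∇h · m = (7)(-2) + (6)(-1) + (-7)(1) = -27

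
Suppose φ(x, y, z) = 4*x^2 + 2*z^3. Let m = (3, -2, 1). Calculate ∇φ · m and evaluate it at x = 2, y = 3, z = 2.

72

∂φ/∂x = 8*x
∂φ/∂y = 0
∂φ/∂z = 6*z^2
∇φ at (2, 3, 2) = (16, 0, 24)
∇φ · m = (16)(3) + (0)(-2) + (24)(1) = 72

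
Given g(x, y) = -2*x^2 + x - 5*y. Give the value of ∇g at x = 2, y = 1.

∂g/∂x = -4*x + 1
∂g/∂y = -5
∇g = (-4*x + 1, -5)
At (2, 1): (-7, -5).

(-7, -5)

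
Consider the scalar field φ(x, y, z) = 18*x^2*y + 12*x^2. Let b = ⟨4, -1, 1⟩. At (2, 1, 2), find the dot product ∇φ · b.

∂φ/∂x = 36*x*y + 24*x
∂φ/∂y = 18*x^2
∂φ/∂z = 0
∇φ at (2, 1, 2) = (120, 72, 0)
∇φ · b = (120)(4) + (72)(-1) + (0)(1) = 408

408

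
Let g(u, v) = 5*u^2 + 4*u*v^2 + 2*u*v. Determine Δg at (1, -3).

18

∂²g/∂u² = 10
∂²g/∂v² = 8*u
∇²g = 8*u + 10
At (1, -3): 18.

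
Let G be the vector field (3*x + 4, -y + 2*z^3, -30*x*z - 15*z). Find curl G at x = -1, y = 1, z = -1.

(-6, -30, 0)

(∇×G)₁ = ∂G₃/∂y − ∂G₂/∂z = -6*z^2
(∇×G)₂ = ∂G₁/∂z − ∂G₃/∂x = 30*z
(∇×G)₃ = ∂G₂/∂x − ∂G₁/∂y = 0
∇×G = (-6*z^2, 30*z, 0)
At (-1, 1, -1): (-6, -30, 0).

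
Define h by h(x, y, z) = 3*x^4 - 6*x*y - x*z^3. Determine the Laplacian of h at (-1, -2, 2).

48

∂²h/∂x² = 36*x^2
∂²h/∂y² = 0
∂²h/∂z² = -6*x*z
∇²h = 36*x^2 - 6*x*z
At (-1, -2, 2): 48.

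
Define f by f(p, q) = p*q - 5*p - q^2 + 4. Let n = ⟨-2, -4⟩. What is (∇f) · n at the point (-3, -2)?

10

∂f/∂p = q - 5
∂f/∂q = p - 2*q
∇f at (-3, -2) = (-7, 1)
∇f · n = (-7)(-2) + (1)(-4) = 10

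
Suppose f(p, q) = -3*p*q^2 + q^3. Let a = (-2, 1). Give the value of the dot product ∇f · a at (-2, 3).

∂f/∂p = -3*q^2
∂f/∂q = -6*p*q + 3*q^2
∇f at (-2, 3) = (-27, 63)
∇f · a = (-27)(-2) + (63)(1) = 117

117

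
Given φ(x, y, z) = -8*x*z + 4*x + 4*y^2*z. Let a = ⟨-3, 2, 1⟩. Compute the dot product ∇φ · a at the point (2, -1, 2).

∂φ/∂x = -8*z + 4
∂φ/∂y = 8*y*z
∂φ/∂z = -8*x + 4*y^2
∇φ at (2, -1, 2) = (-12, -16, -12)
∇φ · a = (-12)(-3) + (-16)(2) + (-12)(1) = -8

-8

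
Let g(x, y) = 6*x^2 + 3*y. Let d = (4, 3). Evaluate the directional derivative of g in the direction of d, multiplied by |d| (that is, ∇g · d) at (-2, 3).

-87

∂g/∂x = 12*x
∂g/∂y = 3
∇g at (-2, 3) = (-24, 3)
∇g · d = (-24)(4) + (3)(3) = -87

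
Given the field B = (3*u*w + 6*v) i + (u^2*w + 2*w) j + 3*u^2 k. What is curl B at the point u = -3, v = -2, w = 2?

(-11, 9, -18)

(∇×B)₁ = ∂B₃/∂v − ∂B₂/∂w = -u^2 - 2
(∇×B)₂ = ∂B₁/∂w − ∂B₃/∂u = -3*u
(∇×B)₃ = ∂B₂/∂u − ∂B₁/∂v = 2*u*w - 6
∇×B = (-u^2 - 2, -3*u, 2*u*w - 6)
At (-3, -2, 2): (-11, 9, -18).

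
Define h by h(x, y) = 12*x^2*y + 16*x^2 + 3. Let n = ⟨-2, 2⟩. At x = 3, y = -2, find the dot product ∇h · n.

312

∂h/∂x = 24*x*y + 32*x
∂h/∂y = 12*x^2
∇h at (3, -2) = (-48, 108)
∇h · n = (-48)(-2) + (108)(2) = 312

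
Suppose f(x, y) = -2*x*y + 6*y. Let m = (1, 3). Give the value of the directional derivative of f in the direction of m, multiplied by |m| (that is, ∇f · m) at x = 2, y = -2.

∂f/∂x = -2*y
∂f/∂y = -2*x + 6
∇f at (2, -2) = (4, 2)
∇f · m = (4)(1) + (2)(3) = 10

10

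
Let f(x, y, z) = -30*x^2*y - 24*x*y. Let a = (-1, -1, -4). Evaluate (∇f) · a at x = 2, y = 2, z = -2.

456

∂f/∂x = -60*x*y - 24*y
∂f/∂y = -30*x^2 - 24*x
∂f/∂z = 0
∇f at (2, 2, -2) = (-288, -168, 0)
∇f · a = (-288)(-1) + (-168)(-1) + (0)(-4) = 456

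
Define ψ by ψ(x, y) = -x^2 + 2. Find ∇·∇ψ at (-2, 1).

-2

∂²ψ/∂x² = -2
∂²ψ/∂y² = 0
∇²ψ = -2
At (-2, 1): -2.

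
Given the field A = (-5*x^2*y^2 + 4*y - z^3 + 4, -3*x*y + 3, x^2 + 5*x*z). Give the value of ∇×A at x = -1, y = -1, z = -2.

(∇×A)₁ = ∂A₃/∂y − ∂A₂/∂z = 0
(∇×A)₂ = ∂A₁/∂z − ∂A₃/∂x = -2*x - 3*z^2 - 5*z
(∇×A)₃ = ∂A₂/∂x − ∂A₁/∂y = 10*x^2*y - 3*y - 4
∇×A = (0, -2*x - 3*z^2 - 5*z, 10*x^2*y - 3*y - 4)
At (-1, -1, -2): (0, 0, -11).

(0, 0, -11)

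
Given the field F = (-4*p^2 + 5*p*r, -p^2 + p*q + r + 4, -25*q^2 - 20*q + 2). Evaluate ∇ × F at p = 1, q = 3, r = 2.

(-171, 5, 1)

(∇×F)₁ = ∂F₃/∂q − ∂F₂/∂r = -50*q - 21
(∇×F)₂ = ∂F₁/∂r − ∂F₃/∂p = 5*p
(∇×F)₃ = ∂F₂/∂p − ∂F₁/∂q = -2*p + q
∇×F = (-50*q - 21, 5*p, -2*p + q)
At (1, 3, 2): (-171, 5, 1).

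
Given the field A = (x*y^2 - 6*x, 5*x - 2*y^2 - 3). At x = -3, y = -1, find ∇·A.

-1

∂A₁/∂x = y^2 - 6
∂A₂/∂y = -4*y
∇·A = y^2 - 4*y - 6
At (-3, -1): -1.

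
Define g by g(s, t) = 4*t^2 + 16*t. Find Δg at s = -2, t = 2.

∂²g/∂s² = 0
∂²g/∂t² = 8
∇²g = 8
At (-2, 2): 8.

8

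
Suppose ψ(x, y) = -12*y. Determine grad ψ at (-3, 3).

(0, -12)

∂ψ/∂x = 0
∂ψ/∂y = -12
∇ψ = (0, -12)
At (-3, 3): (0, -12).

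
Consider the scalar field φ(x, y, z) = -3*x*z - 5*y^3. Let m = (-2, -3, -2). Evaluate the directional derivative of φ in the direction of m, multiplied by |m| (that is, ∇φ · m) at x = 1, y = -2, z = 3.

204

∂φ/∂x = -3*z
∂φ/∂y = -15*y^2
∂φ/∂z = -3*x
∇φ at (1, -2, 3) = (-9, -60, -3)
∇φ · m = (-9)(-2) + (-60)(-3) + (-3)(-2) = 204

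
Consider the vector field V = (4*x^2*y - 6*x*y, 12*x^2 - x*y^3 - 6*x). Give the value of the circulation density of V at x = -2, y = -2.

∂V₂/∂x = 24*x - y^3 - 6
∂V₁/∂y = 4*x^2 - 6*x
Scalar curl = -4*x^2 + 30*x - y^3 - 6
At (-2, -2): -74.

-74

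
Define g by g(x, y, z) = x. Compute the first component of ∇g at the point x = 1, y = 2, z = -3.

1

(∇g)_1 = ∂g/∂x = 1
At (1, 2, -3): 1.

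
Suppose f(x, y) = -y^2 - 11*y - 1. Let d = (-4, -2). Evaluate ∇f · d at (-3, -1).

∂f/∂x = 0
∂f/∂y = -2*y - 11
∇f at (-3, -1) = (0, -9)
∇f · d = (0)(-4) + (-9)(-2) = 18

18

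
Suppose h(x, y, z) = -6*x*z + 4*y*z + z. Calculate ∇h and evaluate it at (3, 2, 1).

(-6, 4, -9)

∂h/∂x = -6*z
∂h/∂y = 4*z
∂h/∂z = -6*x + 4*y + 1
∇h = (-6*z, 4*z, -6*x + 4*y + 1)
At (3, 2, 1): (-6, 4, -9).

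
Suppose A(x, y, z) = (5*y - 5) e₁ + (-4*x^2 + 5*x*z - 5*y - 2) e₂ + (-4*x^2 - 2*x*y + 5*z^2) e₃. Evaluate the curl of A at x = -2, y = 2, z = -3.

(∇×A)₁ = ∂A₃/∂y − ∂A₂/∂z = -7*x
(∇×A)₂ = ∂A₁/∂z − ∂A₃/∂x = 8*x + 2*y
(∇×A)₃ = ∂A₂/∂x − ∂A₁/∂y = -8*x + 5*z - 5
∇×A = (-7*x, 8*x + 2*y, -8*x + 5*z - 5)
At (-2, 2, -3): (14, -12, -4).

(14, -12, -4)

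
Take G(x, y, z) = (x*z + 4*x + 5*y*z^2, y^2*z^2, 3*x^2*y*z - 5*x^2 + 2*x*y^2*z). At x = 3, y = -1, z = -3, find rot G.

(-39, 15, -45)

(∇×G)₁ = ∂G₃/∂y − ∂G₂/∂z = 3*x^2*z + 4*x*y*z - 2*y^2*z
(∇×G)₂ = ∂G₁/∂z − ∂G₃/∂x = -6*x*y*z + 11*x - 2*y^2*z + 10*y*z
(∇×G)₃ = ∂G₂/∂x − ∂G₁/∂y = -5*z^2
∇×G = (3*x^2*z + 4*x*y*z - 2*y^2*z, -6*x*y*z + 11*x - 2*y^2*z + 10*y*z, -5*z^2)
At (3, -1, -3): (-39, 15, -45).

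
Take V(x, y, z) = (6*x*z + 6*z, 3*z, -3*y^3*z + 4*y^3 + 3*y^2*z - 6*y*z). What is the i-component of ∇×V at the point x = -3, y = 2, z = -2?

(∇×V)_1 = ∂V₃/∂y − ∂V₂/∂z
= -9*y^2*z + 12*y^2 + 6*y*z - 6*z − (3)
= -9*y^2*z + 12*y^2 + 6*y*z - 6*z - 3
At (-3, 2, -2): 105.

105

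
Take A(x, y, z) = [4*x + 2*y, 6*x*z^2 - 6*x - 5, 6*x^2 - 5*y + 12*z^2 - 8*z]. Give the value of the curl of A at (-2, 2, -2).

(∇×A)₁ = ∂A₃/∂y − ∂A₂/∂z = -12*x*z - 5
(∇×A)₂ = ∂A₁/∂z − ∂A₃/∂x = -12*x
(∇×A)₃ = ∂A₂/∂x − ∂A₁/∂y = 6*z^2 - 8
∇×A = (-12*x*z - 5, -12*x, 6*z^2 - 8)
At (-2, 2, -2): (-53, 24, 16).

(-53, 24, 16)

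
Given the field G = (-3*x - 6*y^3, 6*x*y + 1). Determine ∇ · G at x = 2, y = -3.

∂G₁/∂x = -3
∂G₂/∂y = 6*x
∇·G = 6*x - 3
At (2, -3): 9.

9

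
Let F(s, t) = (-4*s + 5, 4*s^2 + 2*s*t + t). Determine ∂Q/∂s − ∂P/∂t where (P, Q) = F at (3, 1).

26

∂F₂/∂s = 8*s + 2*t
∂F₁/∂t = 0
Scalar curl = 8*s + 2*t
At (3, 1): 26.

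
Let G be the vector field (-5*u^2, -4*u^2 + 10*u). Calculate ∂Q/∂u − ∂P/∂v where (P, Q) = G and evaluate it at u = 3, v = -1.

-14

∂G₂/∂u = -8*u + 10
∂G₁/∂v = 0
Scalar curl = -8*u + 10
At (3, -1): -14.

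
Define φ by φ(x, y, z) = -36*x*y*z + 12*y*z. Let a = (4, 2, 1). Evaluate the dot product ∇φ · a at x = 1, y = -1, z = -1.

∂φ/∂x = -36*y*z
∂φ/∂y = -36*x*z + 12*z
∂φ/∂z = -36*x*y + 12*y
∇φ at (1, -1, -1) = (-36, 24, 24)
∇φ · a = (-36)(4) + (24)(2) + (24)(1) = -72

-72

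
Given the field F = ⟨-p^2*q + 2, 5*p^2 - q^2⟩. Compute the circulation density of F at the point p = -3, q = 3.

-21

∂F₂/∂p = 10*p
∂F₁/∂q = -p^2
Scalar curl = p^2 + 10*p
At (-3, 3): -21.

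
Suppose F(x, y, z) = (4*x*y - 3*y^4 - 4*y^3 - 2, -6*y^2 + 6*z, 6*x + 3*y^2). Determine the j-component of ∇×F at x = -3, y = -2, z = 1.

(∇×F)_2 = ∂F₁/∂z − ∂F₃/∂x
= 0 − (6)
= -6
At (-3, -2, 1): -6.

-6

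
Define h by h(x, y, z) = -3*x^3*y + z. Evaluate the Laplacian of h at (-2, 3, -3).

∂²h/∂x² = -18*x*y
∂²h/∂y² = 0
∂²h/∂z² = 0
∇²h = -18*x*y
At (-2, 3, -3): 108.

108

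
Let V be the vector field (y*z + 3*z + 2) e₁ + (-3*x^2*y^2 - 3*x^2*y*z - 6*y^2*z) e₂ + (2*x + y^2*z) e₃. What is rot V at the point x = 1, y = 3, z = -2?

(51, 4, -16)

(∇×V)₁ = ∂V₃/∂y − ∂V₂/∂z = 3*x^2*y + 6*y^2 + 2*y*z
(∇×V)₂ = ∂V₁/∂z − ∂V₃/∂x = y + 1
(∇×V)₃ = ∂V₂/∂x − ∂V₁/∂y = -6*x*y^2 - 6*x*y*z - z
∇×V = (3*x^2*y + 6*y^2 + 2*y*z, y + 1, -6*x*y^2 - 6*x*y*z - z)
At (1, 3, -2): (51, 4, -16).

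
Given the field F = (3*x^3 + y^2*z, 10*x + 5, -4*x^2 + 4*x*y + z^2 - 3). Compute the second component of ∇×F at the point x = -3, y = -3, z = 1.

(∇×F)_2 = ∂F₁/∂z − ∂F₃/∂x
= y^2 − (-8*x + 4*y)
= 8*x + y^2 - 4*y
At (-3, -3, 1): -3.

-3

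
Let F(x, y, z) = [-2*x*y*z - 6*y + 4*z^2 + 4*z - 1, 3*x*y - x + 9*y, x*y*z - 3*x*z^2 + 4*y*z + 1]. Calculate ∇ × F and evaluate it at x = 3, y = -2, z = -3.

(-21, 13, -19)

(∇×F)₁ = ∂F₃/∂y − ∂F₂/∂z = x*z + 4*z
(∇×F)₂ = ∂F₁/∂z − ∂F₃/∂x = -2*x*y - y*z + 3*z^2 + 8*z + 4
(∇×F)₃ = ∂F₂/∂x − ∂F₁/∂y = 2*x*z + 3*y + 5
∇×F = (x*z + 4*z, -2*x*y - y*z + 3*z^2 + 8*z + 4, 2*x*z + 3*y + 5)
At (3, -2, -3): (-21, 13, -19).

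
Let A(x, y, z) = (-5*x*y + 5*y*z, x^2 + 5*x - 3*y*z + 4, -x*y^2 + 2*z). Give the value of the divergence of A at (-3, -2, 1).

∂A₁/∂x = -5*y
∂A₂/∂y = -3*z
∂A₃/∂z = 2
∇·A = -5*y - 3*z + 2
At (-3, -2, 1): 9.

9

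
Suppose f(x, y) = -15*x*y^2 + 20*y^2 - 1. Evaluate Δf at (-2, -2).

∂²f/∂x² = 0
∂²f/∂y² = 10*(-3*x + 4)
∇²f = -30*x + 40
At (-2, -2): 100.

100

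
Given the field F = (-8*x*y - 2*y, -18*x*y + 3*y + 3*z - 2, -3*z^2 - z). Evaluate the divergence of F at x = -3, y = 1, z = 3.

∂F₁/∂x = -8*y
∂F₂/∂y = -18*x + 3
∂F₃/∂z = -6*z - 1
∇·F = -18*x - 8*y - 6*z + 2
At (-3, 1, 3): 30.

30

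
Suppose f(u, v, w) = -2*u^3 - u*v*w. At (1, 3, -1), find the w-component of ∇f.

(∇f)_3 = ∂f/∂w = -u*v
At (1, 3, -1): -3.

-3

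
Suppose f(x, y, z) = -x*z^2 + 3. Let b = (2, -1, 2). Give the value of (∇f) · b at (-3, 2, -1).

∂f/∂x = -z^2
∂f/∂y = 0
∂f/∂z = -2*x*z
∇f at (-3, 2, -1) = (-1, 0, -6)
∇f · b = (-1)(2) + (0)(-1) + (-6)(2) = -14

-14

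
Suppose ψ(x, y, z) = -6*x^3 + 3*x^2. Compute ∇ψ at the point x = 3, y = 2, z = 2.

∂ψ/∂x = -18*x^2 + 6*x
∂ψ/∂y = 0
∂ψ/∂z = 0
∇ψ = (-18*x^2 + 6*x, 0, 0)
At (3, 2, 2): (-144, 0, 0).

(-144, 0, 0)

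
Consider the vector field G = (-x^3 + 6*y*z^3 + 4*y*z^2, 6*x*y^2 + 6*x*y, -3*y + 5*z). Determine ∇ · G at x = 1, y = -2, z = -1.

∂G₁/∂x = -3*x^2
∂G₂/∂y = 12*x*y + 6*x
∂G₃/∂z = 5
∇·G = -3*x^2 + 12*x*y + 6*x + 5
At (1, -2, -1): -16.

-16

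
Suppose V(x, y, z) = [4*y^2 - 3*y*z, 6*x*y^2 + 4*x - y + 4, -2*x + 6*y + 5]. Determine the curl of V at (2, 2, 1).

(6, -4, 15)

(∇×V)₁ = ∂V₃/∂y − ∂V₂/∂z = 6
(∇×V)₂ = ∂V₁/∂z − ∂V₃/∂x = -3*y + 2
(∇×V)₃ = ∂V₂/∂x − ∂V₁/∂y = 6*y^2 - 8*y + 3*z + 4
∇×V = (6, -3*y + 2, 6*y^2 - 8*y + 3*z + 4)
At (2, 2, 1): (6, -4, 15).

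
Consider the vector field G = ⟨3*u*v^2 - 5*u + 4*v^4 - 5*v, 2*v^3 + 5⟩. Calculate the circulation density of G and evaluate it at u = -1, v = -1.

∂G₂/∂u = 0
∂G₁/∂v = 6*u*v + 16*v^3 - 5
Scalar curl = -6*u*v - 16*v^3 + 5
At (-1, -1): 15.

15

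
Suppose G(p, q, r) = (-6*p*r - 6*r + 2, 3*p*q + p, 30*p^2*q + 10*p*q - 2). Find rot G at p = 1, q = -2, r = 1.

(40, 128, -5)

(∇×G)₁ = ∂G₃/∂q − ∂G₂/∂r = 30*p^2 + 10*p
(∇×G)₂ = ∂G₁/∂r − ∂G₃/∂p = -60*p*q - 6*p - 10*q - 6
(∇×G)₃ = ∂G₂/∂p − ∂G₁/∂q = 3*q + 1
∇×G = (30*p^2 + 10*p, -60*p*q - 6*p - 10*q - 6, 3*q + 1)
At (1, -2, 1): (40, 128, -5).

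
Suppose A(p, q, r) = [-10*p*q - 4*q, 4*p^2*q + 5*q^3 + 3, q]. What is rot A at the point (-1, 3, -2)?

(1, 0, -30)

(∇×A)₁ = ∂A₃/∂q − ∂A₂/∂r = 1
(∇×A)₂ = ∂A₁/∂r − ∂A₃/∂p = 0
(∇×A)₃ = ∂A₂/∂p − ∂A₁/∂q = 8*p*q + 10*p + 4
∇×A = (1, 0, 8*p*q + 10*p + 4)
At (-1, 3, -2): (1, 0, -30).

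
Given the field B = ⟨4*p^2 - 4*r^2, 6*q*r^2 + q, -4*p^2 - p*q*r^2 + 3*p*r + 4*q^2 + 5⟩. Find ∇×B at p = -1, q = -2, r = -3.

(-79, 7, 0)

(∇×B)₁ = ∂B₃/∂q − ∂B₂/∂r = -p*r^2 - 12*q*r + 8*q
(∇×B)₂ = ∂B₁/∂r − ∂B₃/∂p = 8*p + q*r^2 - 11*r
(∇×B)₃ = ∂B₂/∂p − ∂B₁/∂q = 0
∇×B = (-p*r^2 - 12*q*r + 8*q, 8*p + q*r^2 - 11*r, 0)
At (-1, -2, -3): (-79, 7, 0).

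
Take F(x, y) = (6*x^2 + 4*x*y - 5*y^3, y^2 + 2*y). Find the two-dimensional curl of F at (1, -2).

∂F₂/∂x = 0
∂F₁/∂y = 4*x - 15*y^2
Scalar curl = -4*x + 15*y^2
At (1, -2): 56.

56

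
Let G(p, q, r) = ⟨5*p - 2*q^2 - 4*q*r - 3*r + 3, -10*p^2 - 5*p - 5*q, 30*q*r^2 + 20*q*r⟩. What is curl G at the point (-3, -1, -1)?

(∇×G)₁ = ∂G₃/∂q − ∂G₂/∂r = 30*r^2 + 20*r
(∇×G)₂ = ∂G₁/∂r − ∂G₃/∂p = -4*q - 3
(∇×G)₃ = ∂G₂/∂p − ∂G₁/∂q = -20*p + 4*q + 4*r - 5
∇×G = (30*r^2 + 20*r, -4*q - 3, -20*p + 4*q + 4*r - 5)
At (-3, -1, -1): (10, 1, 47).

(10, 1, 47)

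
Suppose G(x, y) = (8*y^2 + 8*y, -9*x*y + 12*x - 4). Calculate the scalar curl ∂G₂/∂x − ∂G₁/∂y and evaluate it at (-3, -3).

∂G₂/∂x = -9*y + 12
∂G₁/∂y = 16*y + 8
Scalar curl = -25*y + 4
At (-3, -3): 79.

79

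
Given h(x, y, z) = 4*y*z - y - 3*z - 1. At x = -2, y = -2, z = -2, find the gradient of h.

∂h/∂x = 0
∂h/∂y = 4*z - 1
∂h/∂z = 4*y - 3
∇h = (0, 4*z - 1, 4*y - 3)
At (-2, -2, -2): (0, -9, -11).

(0, -9, -11)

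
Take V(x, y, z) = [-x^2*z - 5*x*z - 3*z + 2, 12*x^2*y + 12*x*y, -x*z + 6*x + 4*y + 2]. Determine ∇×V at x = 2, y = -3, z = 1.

(4, -22, -180)

(∇×V)₁ = ∂V₃/∂y − ∂V₂/∂z = 4
(∇×V)₂ = ∂V₁/∂z − ∂V₃/∂x = -x^2 - 5*x + z - 9
(∇×V)₃ = ∂V₂/∂x − ∂V₁/∂y = 24*x*y + 12*y
∇×V = (4, -x^2 - 5*x + z - 9, 24*x*y + 12*y)
At (2, -3, 1): (4, -22, -180).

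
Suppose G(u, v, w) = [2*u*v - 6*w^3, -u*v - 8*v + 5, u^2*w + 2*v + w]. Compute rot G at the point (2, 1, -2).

(2, -64, -5)

(∇×G)₁ = ∂G₃/∂v − ∂G₂/∂w = 2
(∇×G)₂ = ∂G₁/∂w − ∂G₃/∂u = -2*u*w - 18*w^2
(∇×G)₃ = ∂G₂/∂u − ∂G₁/∂v = -2*u - v
∇×G = (2, -2*u*w - 18*w^2, -2*u - v)
At (2, 1, -2): (2, -64, -5).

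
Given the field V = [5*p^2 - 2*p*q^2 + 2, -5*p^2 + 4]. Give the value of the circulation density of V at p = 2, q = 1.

∂V₂/∂p = -10*p
∂V₁/∂q = -4*p*q
Scalar curl = 4*p*q - 10*p
At (2, 1): -12.

-12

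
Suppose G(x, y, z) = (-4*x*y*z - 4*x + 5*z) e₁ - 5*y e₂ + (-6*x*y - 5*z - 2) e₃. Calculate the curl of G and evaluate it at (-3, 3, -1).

(18, 59, 12)

(∇×G)₁ = ∂G₃/∂y − ∂G₂/∂z = -6*x
(∇×G)₂ = ∂G₁/∂z − ∂G₃/∂x = -4*x*y + 6*y + 5
(∇×G)₃ = ∂G₂/∂x − ∂G₁/∂y = 4*x*z
∇×G = (-6*x, -4*x*y + 6*y + 5, 4*x*z)
At (-3, 3, -1): (18, 59, 12).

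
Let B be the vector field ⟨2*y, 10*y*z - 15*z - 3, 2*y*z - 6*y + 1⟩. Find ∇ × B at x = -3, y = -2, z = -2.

(∇×B)₁ = ∂B₃/∂y − ∂B₂/∂z = -10*y + 2*z + 9
(∇×B)₂ = ∂B₁/∂z − ∂B₃/∂x = 0
(∇×B)₃ = ∂B₂/∂x − ∂B₁/∂y = -2
∇×B = (-10*y + 2*z + 9, 0, -2)
At (-3, -2, -2): (25, 0, -2).

(25, 0, -2)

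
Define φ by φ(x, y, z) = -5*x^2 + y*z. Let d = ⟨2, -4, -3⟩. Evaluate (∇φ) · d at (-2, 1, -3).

49

∂φ/∂x = -10*x
∂φ/∂y = z
∂φ/∂z = y
∇φ at (-2, 1, -3) = (20, -3, 1)
∇φ · d = (20)(2) + (-3)(-4) + (1)(-3) = 49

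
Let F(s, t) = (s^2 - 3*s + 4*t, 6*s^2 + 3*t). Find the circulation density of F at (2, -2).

20

∂F₂/∂s = 12*s
∂F₁/∂t = 4
Scalar curl = 12*s - 4
At (2, -2): 20.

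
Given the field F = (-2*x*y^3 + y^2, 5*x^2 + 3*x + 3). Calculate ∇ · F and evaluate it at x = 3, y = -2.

∂F₁/∂x = -2*y^3
∂F₂/∂y = 0
∇·F = -2*y^3
At (3, -2): 16.

16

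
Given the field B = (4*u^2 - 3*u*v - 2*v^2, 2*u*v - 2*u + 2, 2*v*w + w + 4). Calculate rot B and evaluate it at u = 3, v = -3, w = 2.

(4, 0, -11)

(∇×B)₁ = ∂B₃/∂v − ∂B₂/∂w = 2*w
(∇×B)₂ = ∂B₁/∂w − ∂B₃/∂u = 0
(∇×B)₃ = ∂B₂/∂u − ∂B₁/∂v = 3*u + 6*v - 2
∇×B = (2*w, 0, 3*u + 6*v - 2)
At (3, -3, 2): (4, 0, -11).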